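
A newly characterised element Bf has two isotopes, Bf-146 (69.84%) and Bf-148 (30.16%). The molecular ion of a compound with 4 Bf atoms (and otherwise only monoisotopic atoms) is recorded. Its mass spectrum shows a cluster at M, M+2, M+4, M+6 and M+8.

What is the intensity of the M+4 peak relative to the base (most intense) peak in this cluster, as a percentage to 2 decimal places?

(0.6984 + 0.3016)^4 gives M 0.2379, M+2 0.4110, M+4 0.2662, M+6 0.0766, M+8 0.0083; the largest is M+2.
P(M+2) = C(4,1) × 0.6984^3 × 0.3016^1 = 4 × 0.34065337 × 0.3016 = 0.410964 (base)
P(M+4) = C(4,2) × 0.6984^2 × 0.3016^2 = 6 × 0.48776256 × 0.09096256 = 0.266209
Relative intensity = 0.266209 / 0.410964 × 100 = 64.78

64.78%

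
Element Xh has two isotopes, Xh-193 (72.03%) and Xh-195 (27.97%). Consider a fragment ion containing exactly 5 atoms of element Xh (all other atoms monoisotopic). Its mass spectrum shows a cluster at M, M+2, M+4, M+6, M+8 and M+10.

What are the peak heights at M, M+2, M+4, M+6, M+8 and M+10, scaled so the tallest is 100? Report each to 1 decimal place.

51.5 : 100.0 : 77.7 : 30.2 : 5.9 : 0.5

Each Xh atom is independently Xh-193 (p = 0.7203) or Xh-195 (q = 0.2797); the cluster is the binomial expansion (p + q)^5.
P(M) = 0.7203^5 = 0.193895
P(M+2) = 5 × 0.7203^4 × 0.2797^1 = 0.376458
P(M+4) = 10 × 0.7203^3 × 0.2797^2 = 0.292365
P(M+6) = 10 × 0.7203^2 × 0.2797^3 = 0.113528
P(M+8) = 5 × 0.7203^1 × 0.2797^4 = 0.022042
P(M+10) = 0.2797^5 = 0.001712
The M+2 peak is largest (0.376458); scaling to 100 gives 51.5 : 100.0 : 77.7 : 30.2 : 5.9 : 0.5.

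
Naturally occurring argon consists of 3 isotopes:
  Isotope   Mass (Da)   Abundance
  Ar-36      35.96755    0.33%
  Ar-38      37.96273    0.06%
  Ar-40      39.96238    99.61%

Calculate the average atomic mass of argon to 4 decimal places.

39.9480 Da

The abundance-weighted mean is 0.0033 × 35.96755 + 0.0006 × 37.96273 + 0.9961 × 39.96238
= 0.118693 + 0.022778 + 39.806527 = 39.947998 Da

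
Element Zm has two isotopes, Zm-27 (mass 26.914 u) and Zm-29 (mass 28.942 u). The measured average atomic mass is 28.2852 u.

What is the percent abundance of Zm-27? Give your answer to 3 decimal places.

32.387%

Let x be the fractional abundance of Zm-27; then Zm-29 has abundance 1 − x.
26.914·x + 28.942·(1 − x) = 28.2852
(26.914 − 28.942)·x = 28.2852 − 28.942
x = -0.6568 / -2.028 = 0.32387 → 32.387% Zm-27, 67.613% Zm-29.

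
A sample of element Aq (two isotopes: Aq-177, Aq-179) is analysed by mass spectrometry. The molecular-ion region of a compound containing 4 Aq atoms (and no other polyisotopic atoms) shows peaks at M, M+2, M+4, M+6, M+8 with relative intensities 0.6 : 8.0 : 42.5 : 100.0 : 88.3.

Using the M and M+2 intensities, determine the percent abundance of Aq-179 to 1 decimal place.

If p is the fraction of Aq that is Aq-177, then I(M+2)/I(M) = [C(4,1)·p^3·(1−p)] / p^4 = 4·(1−p)/p = 8.0/0.6 = 13.3333
(1−p)/p = 13.3333/4 = 3.3333  ⇒  p = 1/(1 + 3.3333) = 0.2308
Aq-177: 23.1%, Aq-179: 76.9%.

76.9%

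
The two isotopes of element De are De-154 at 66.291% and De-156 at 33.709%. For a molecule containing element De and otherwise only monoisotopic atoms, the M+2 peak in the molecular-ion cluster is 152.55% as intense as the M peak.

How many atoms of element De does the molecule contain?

3

The M+2/M ratio from n De atoms is n · q/p = n · 0.33709/0.66291.
n = 1.5255 × 0.66291/0.33709 = 3.00 ≈ 3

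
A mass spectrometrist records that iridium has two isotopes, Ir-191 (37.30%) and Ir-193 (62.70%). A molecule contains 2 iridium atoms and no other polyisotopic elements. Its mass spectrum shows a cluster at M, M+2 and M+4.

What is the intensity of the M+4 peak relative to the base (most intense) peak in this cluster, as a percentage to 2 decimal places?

Term probabilities: M 0.1391, M+2 0.4677, M+4 0.3931. Base peak = M+2.
P(M+2) = C(2,1) × 0.3730^1 × 0.6270^1 = 2 × 0.3730 × 0.6270 = 0.467742 (base)
P(M+4) = C(2,2) × 0.3730^0 × 0.6270^2 = 1 × 1.0000 × 0.393129 = 0.393129
Relative intensity = 0.393129 / 0.467742 × 100 = 84.05

84.05%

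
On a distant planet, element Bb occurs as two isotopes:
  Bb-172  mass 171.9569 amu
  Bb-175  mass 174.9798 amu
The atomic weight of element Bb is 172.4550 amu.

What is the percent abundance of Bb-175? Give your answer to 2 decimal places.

Writing the weighted mean with unknown fraction x of Bb-172:
171.9569·x + 174.9798·(1 − x) = 172.4550
(171.9569 − 174.9798)·x = 172.4550 − 174.9798
x = -2.5248 / -3.0229 = 0.83522 → 83.52% Bb-172, 16.48% Bb-175.

16.48%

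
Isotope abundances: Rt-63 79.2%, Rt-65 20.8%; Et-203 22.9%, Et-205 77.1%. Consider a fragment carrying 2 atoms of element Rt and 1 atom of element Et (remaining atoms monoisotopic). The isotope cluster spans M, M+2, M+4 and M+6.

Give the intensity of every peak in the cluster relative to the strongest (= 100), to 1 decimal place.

Element Rt pattern (n=2): 0.627264 : 0.329472 : 0.043264
Element Et pattern (n=1): 0.2290 : 0.7710
Convolve the two distributions (both contribute in 2-u steps):
  M: 0.627264×0.2290 = 0.143643
  M+2: 0.627264×0.7710 + 0.329472×0.2290 = 0.559070
  M+4: 0.329472×0.7710 + 0.043264×0.2290 = 0.263930
  M+6: 0.043264×0.7710 = 0.033357
Scale to base peak (0.559070) = 100: 25.7 : 100.0 : 47.2 : 6.0

25.7 : 100.0 : 47.2 : 6.0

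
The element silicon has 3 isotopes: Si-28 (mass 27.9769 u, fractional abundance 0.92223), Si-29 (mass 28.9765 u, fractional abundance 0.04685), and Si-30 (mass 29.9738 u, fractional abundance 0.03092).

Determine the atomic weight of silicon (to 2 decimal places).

Ar = Σ fᵢ·mᵢ = 0.92223 × 27.9769 + 0.04685 × 28.9765 + 0.03092 × 29.9738
= 25.80114 + 1.35755 + 0.92679 = 28.08548 u

28.09 u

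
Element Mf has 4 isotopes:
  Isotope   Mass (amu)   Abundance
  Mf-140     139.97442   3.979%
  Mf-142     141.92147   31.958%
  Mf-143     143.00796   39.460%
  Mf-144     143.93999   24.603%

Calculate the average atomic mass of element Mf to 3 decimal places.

The abundance-weighted mean is 0.03979 × 139.97442 + 0.31958 × 141.92147 + 0.39460 × 143.00796 + 0.24603 × 143.93999
= 5.569582 + 45.355263 + 56.430941 + 35.413556 = 142.769342 amu

142.769 amu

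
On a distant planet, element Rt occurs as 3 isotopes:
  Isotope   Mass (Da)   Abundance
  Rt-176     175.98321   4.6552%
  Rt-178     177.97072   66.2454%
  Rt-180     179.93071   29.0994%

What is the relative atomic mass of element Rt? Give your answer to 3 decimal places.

The abundance-weighted mean is 0.046552 × 175.98321 + 0.662454 × 177.97072 + 0.290994 × 179.93071
= 8.192370 + 117.897415 + 52.358757 = 178.448542 Da

178.449 Da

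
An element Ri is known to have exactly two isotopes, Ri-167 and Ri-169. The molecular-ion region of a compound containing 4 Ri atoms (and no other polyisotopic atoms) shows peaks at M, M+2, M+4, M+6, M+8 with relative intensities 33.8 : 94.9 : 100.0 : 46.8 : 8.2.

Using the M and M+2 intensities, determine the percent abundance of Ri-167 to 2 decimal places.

58.76%

If p is the fraction of Ri that is Ri-167, then I(M+2)/I(M) = [C(4,1)·p^3·(1−p)] / p^4 = 4·(1−p)/p = 94.9/33.8 = 2.8077
(1−p)/p = 2.8077/4 = 0.7019  ⇒  p = 1/(1 + 0.7019) = 0.5876
Ri-167: 58.76%, Ri-169: 41.24%.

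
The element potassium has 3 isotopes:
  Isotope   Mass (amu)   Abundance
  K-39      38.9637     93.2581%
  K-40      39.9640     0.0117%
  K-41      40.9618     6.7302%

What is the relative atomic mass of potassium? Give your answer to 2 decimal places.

Average mass = Σ (abundance × isotope mass) = 0.932581 × 38.9637 + 0.000117 × 39.9640 + 0.067302 × 40.9618
= 36.33681 + 0.00468 + 2.75681 = 39.09830 amu

39.10 amu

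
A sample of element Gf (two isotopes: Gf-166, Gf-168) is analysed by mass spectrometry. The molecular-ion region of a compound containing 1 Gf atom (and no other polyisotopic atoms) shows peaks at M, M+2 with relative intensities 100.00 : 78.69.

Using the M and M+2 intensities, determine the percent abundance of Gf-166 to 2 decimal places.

Write p for the Gf-166 fraction. I(M+2)/I(M) = [C(1,1)·p^0·(1−p)] / p^1 = 1·(1−p)/p = 78.69/100.00 = 0.7869
(1−p)/p = 0.7869/1 = 0.7869  ⇒  p = 1/(1 + 0.7869) = 0.5596
Gf-166: 55.96%, Gf-168: 44.04%.

55.96%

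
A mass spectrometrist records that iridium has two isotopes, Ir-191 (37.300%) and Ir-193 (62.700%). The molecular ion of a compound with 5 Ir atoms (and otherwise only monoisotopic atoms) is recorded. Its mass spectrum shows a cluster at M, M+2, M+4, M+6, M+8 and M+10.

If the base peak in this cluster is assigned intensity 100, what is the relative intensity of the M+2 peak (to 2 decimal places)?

17.70

Term probabilities: M 0.0072, M+2 0.0607, M+4 0.2040, M+6 0.3429, M+8 0.2882, M+10 0.0969. Base peak = M+6.
P(M+6) = C(5,3) × 0.37300^2 × 0.62700^3 = 10 × 0.139129 × 0.24649188 = 0.342942 (base)
P(M+2) = C(5,1) × 0.37300^4 × 0.62700^1 = 5 × 0.01935688 × 0.6270 = 0.060684
Relative intensity = 0.060684 / 0.342942 × 100 = 17.70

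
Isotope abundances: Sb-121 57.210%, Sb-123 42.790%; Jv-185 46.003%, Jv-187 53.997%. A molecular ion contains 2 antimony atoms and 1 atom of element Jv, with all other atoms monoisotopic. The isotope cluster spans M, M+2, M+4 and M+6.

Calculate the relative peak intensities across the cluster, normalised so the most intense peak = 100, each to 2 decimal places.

Antimony pattern (n=2): 0.32729841 : 0.48960318 : 0.18309841
Element Jv pattern (n=1): 0.46003 : 0.53997
Convolve the two distributions (both contribute in 2-u steps):
  M: 0.32729841×0.46003 = 0.150567
  M+2: 0.32729841×0.53997 + 0.48960318×0.46003 = 0.401963
  M+4: 0.48960318×0.53997 + 0.18309841×0.46003 = 0.348602
  M+6: 0.18309841×0.53997 = 0.098868
Scale to base peak (0.401963) = 100: 37.46 : 100.00 : 86.72 : 24.60

37.46 : 100.00 : 86.72 : 24.60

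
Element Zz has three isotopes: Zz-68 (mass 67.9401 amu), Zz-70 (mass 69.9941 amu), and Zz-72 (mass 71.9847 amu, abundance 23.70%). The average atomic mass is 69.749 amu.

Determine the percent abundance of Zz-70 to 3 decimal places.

41.399%

The remaining 76.30% is split between Zz-68 (fraction x) and Zz-70 (fraction 0.7630 − x).
Substituting: 67.9401x + 69.9941(0.7630 − x) = 52.6886261
(67.9401 − 69.9941)x = -0.7168722  ⇒  x = 0.34901, y = 0.41399
Zz-68: 34.901%, Zz-70: 41.399%.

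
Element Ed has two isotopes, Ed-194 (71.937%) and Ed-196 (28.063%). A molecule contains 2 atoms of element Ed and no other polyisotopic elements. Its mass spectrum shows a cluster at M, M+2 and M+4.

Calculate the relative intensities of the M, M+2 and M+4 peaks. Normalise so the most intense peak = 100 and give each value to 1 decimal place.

Expanding (0.71937 + 0.28063)^2:
P(M) = 0.71937^2 = 0.517493
P(M+2) = 2 × 0.71937^1 × 0.28063^1 = 0.403754
P(M+4) = 0.28063^2 = 0.078753
The M peak is largest (0.517493); scaling to 100 gives 100.0 : 78.0 : 15.2.

100.0 : 78.0 : 15.2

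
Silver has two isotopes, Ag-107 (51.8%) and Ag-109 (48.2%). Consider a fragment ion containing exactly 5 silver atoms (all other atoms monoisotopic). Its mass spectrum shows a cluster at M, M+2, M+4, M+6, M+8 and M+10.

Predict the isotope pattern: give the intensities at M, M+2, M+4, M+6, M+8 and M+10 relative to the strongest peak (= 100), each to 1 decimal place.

11.5 : 53.7 : 100.0 : 93.1 : 43.3 : 8.1

The 5 Ag atoms are independent, so intensities follow the terms of (0.518 + 0.482)^5.
P(M) = 0.518^5 = 0.037295
P(M+2) = 5 × 0.518^4 × 0.482^1 = 0.173515
P(M+4) = 10 × 0.518^3 × 0.482^2 = 0.322911
P(M+6) = 10 × 0.518^2 × 0.482^3 = 0.300470
P(M+8) = 5 × 0.518^1 × 0.482^4 = 0.139794
P(M+10) = 0.482^5 = 0.026016
The M+4 peak is largest (0.322911); scaling to 100 gives 11.5 : 53.7 : 100.0 : 93.1 : 43.3 : 8.1.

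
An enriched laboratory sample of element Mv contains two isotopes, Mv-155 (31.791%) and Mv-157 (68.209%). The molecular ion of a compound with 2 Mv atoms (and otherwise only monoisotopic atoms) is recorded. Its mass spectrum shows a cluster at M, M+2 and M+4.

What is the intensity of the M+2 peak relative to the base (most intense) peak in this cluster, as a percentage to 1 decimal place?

Term probabilities: M 0.1011, M+2 0.4337, M+4 0.4652. Base peak = M+4.
P(M+4) = C(2,2) × 0.31791^0 × 0.68209^2 = 1 × 1.0000 × 0.46524677 = 0.465247 (base)
P(M+2) = C(2,1) × 0.31791^1 × 0.68209^1 = 2 × 0.31791 × 0.68209 = 0.433686
Relative intensity = 0.433686 / 0.465247 × 100 = 93.2

93.2%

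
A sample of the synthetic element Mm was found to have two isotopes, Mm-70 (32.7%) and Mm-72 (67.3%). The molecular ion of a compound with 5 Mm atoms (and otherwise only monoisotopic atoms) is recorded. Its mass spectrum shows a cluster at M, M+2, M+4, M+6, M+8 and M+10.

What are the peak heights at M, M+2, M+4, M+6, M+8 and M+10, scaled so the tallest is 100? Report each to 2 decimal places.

The 5 Mm atoms are independent, so intensities follow the terms of (0.327 + 0.673)^5.
P(M) = 0.327^5 = 0.003739
P(M+2) = 5 × 0.327^4 × 0.673^1 = 0.038475
P(M+4) = 10 × 0.327^3 × 0.673^2 = 0.158370
P(M+6) = 10 × 0.327^2 × 0.673^3 = 0.325942
P(M+8) = 5 × 0.327^1 × 0.673^4 = 0.335412
P(M+10) = 0.673^5 = 0.138062
The M+8 peak is largest (0.335412); scaling to 100 gives 1.11 : 11.47 : 47.22 : 97.18 : 100.00 : 41.16.

1.11 : 11.47 : 47.22 : 97.18 : 100.00 : 41.16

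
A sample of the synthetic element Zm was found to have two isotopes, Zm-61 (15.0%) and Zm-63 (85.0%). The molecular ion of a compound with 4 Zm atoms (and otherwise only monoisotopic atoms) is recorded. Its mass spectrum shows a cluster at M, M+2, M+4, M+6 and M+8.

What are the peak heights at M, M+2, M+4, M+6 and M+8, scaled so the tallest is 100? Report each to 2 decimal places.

The 4 Zm atoms are independent, so intensities follow the terms of (0.150 + 0.850)^4.
P(M) = 0.150^4 = 0.000506
P(M+2) = 4 × 0.150^3 × 0.850^1 = 0.011475
P(M+4) = 6 × 0.150^2 × 0.850^2 = 0.097537
P(M+6) = 4 × 0.150^1 × 0.850^3 = 0.368475
P(M+8) = 0.850^4 = 0.522006
The M+8 peak is largest (0.522006); scaling to 100 gives 0.10 : 2.20 : 18.69 : 70.59 : 100.00.

0.10 : 2.20 : 18.69 : 70.59 : 100.00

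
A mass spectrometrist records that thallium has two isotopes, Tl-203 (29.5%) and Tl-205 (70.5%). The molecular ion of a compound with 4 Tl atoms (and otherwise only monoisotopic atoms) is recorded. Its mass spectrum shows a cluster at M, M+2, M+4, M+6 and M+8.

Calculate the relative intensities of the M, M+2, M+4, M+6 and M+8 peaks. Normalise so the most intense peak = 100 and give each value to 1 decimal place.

1.8 : 17.5 : 62.8 : 100.0 : 59.7

Each Tl atom is independently Tl-203 (p = 0.295) or Tl-205 (q = 0.705); the cluster is the binomial expansion (p + q)^4.
P(M) = 0.295^4 = 0.007573
P(M+2) = 4 × 0.295^3 × 0.705^1 = 0.072396
P(M+4) = 6 × 0.295^2 × 0.705^2 = 0.259522
P(M+6) = 4 × 0.295^1 × 0.705^3 = 0.413475
P(M+8) = 0.705^4 = 0.247034
The M+6 peak is largest (0.413475); scaling to 100 gives 1.8 : 17.5 : 62.8 : 100.0 : 59.7.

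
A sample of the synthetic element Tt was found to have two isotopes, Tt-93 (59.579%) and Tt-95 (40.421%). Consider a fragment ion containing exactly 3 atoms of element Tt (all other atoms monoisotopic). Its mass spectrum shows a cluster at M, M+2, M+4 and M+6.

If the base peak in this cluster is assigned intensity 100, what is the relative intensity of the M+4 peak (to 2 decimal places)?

67.84

Term probabilities: M 0.2115, M+2 0.4304, M+4 0.2920, M+6 0.0660. Base peak = M+2.
P(M+2) = C(3,1) × 0.59579^2 × 0.40421^1 = 3 × 0.35496572 × 0.40421 = 0.430442 (base)
P(M+4) = C(3,2) × 0.59579^1 × 0.40421^2 = 3 × 0.59579 × 0.16338572 = 0.292031
Relative intensity = 0.292031 / 0.430442 × 100 = 67.84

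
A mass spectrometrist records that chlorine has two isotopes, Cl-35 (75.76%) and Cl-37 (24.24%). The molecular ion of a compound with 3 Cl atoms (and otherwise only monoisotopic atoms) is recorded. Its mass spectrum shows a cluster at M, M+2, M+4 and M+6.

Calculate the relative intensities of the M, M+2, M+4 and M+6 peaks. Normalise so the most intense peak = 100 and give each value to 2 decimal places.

100.00 : 95.99 : 30.71 : 3.28

Expanding (0.7576 + 0.2424)^3:
P(M) = 0.7576^3 = 0.434830
P(M+2) = 3 × 0.7576^2 × 0.2424^1 = 0.417382
P(M+4) = 3 × 0.7576^1 × 0.2424^2 = 0.133545
P(M+6) = 0.2424^3 = 0.014243
The M peak is largest (0.434830); scaling to 100 gives 100.00 : 95.99 : 30.71 : 3.28.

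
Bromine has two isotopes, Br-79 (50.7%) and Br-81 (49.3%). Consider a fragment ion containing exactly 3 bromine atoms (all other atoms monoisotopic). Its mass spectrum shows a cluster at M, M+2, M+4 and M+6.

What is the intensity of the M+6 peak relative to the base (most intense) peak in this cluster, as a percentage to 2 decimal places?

Term probabilities: M 0.1303, M+2 0.3802, M+4 0.3697, M+6 0.1198. Base peak = M+2.
P(M+2) = C(3,1) × 0.507^2 × 0.493^1 = 3 × 0.257049 × 0.4930 = 0.380175 (base)
P(M+6) = C(3,3) × 0.507^0 × 0.493^3 = 1 × 1.0000 × 0.11982316 = 0.119823
Relative intensity = 0.119823 / 0.380175 × 100 = 31.52

31.52%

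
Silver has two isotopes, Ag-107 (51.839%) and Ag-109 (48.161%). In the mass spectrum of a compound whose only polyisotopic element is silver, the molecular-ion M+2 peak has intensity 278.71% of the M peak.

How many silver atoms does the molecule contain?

The M+2/M ratio from n Ag atoms is n · q/p = n · 0.48161/0.51839.
n = 2.7871 × 0.51839/0.48161 = 3.00 ≈ 3

3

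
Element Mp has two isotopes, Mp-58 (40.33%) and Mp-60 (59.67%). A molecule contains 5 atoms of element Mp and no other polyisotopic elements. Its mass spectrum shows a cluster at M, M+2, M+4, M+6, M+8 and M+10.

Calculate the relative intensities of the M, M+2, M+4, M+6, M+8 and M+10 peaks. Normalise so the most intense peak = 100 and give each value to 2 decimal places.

3.09 : 22.84 : 67.59 : 100.00 : 73.98 : 21.89

Each Mp atom is independently Mp-58 (p = 0.4033) or Mp-60 (q = 0.5967); the cluster is the binomial expansion (p + q)^5.
P(M) = 0.4033^5 = 0.010669
P(M+2) = 5 × 0.4033^4 × 0.5967^1 = 0.078929
P(M+4) = 10 × 0.4033^3 × 0.5967^2 = 0.233559
P(M+6) = 10 × 0.4033^2 × 0.5967^3 = 0.345561
P(M+8) = 5 × 0.4033^1 × 0.5967^4 = 0.255636
P(M+10) = 0.5967^5 = 0.075645
The M+6 peak is largest (0.345561); scaling to 100 gives 3.09 : 22.84 : 67.59 : 100.00 : 73.98 : 21.89.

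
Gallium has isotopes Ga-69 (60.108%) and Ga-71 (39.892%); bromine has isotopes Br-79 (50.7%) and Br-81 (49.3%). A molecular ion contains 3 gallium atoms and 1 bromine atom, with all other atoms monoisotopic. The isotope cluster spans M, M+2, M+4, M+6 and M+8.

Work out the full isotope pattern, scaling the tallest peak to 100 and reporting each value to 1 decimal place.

30.7 : 91.0 : 100.0 : 48.4 : 8.7

Gallium pattern (n=3): 0.2171685 : 0.432386 : 0.2869625 : 0.063483
Bromine pattern (n=1): 0.5070 : 0.4930
Convolve the two distributions (both contribute in 2-u steps):
  M: 0.2171685×0.5070 = 0.110104
  M+2: 0.2171685×0.4930 + 0.432386×0.5070 = 0.326284
  M+4: 0.432386×0.4930 + 0.2869625×0.5070 = 0.358656
  M+6: 0.2869625×0.4930 + 0.063483×0.5070 = 0.173658
  M+8: 0.063483×0.4930 = 0.031297
Scale to base peak (0.358656) = 100: 30.7 : 91.0 : 100.0 : 48.4 : 8.7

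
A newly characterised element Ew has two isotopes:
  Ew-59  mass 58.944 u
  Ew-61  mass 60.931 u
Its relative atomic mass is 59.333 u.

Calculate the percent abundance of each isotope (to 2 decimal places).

Let x be the fractional abundance of Ew-59; then Ew-61 has abundance 1 − x.
58.944·x + 60.931·(1 − x) = 59.333
(58.944 − 60.931)·x = 59.333 − 60.931
x = -1.598 / -1.987 = 0.80423 → 80.42% Ew-59, 19.58% Ew-61.

Ew-59: 80.42%, Ew-61: 19.58%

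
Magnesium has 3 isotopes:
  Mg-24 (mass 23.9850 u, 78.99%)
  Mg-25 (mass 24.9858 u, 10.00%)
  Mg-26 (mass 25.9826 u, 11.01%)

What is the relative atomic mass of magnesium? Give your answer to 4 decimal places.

24.3050 u

Weight each isotope mass by its fractional abundance: 0.7899 × 23.9850 + 0.1000 × 24.9858 + 0.1101 × 25.9826
= 18.94575 + 2.49858 + 2.86068 = 24.30501 u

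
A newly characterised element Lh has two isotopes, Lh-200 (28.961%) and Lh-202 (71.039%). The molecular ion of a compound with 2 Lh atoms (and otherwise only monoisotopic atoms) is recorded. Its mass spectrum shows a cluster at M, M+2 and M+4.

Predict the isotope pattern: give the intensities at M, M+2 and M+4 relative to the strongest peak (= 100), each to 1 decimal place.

16.6 : 81.5 : 100.0

Expanding (0.28961 + 0.71039)^2:
P(M) = 0.28961^2 = 0.083874
P(M+2) = 2 × 0.28961^1 × 0.71039^1 = 0.411472
P(M+4) = 0.71039^2 = 0.504654
The M+4 peak is largest (0.504654); scaling to 100 gives 16.6 : 81.5 : 100.0.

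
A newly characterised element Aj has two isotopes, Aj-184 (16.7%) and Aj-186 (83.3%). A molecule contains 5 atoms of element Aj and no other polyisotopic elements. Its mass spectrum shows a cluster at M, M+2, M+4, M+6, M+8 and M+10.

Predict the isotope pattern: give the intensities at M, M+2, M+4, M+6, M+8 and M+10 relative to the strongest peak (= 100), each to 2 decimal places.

Expanding (0.167 + 0.833)^5:
P(M) = 0.167^5 = 0.000130
P(M+2) = 5 × 0.167^4 × 0.833^1 = 0.003240
P(M+4) = 10 × 0.167^3 × 0.833^2 = 0.032318
P(M+6) = 10 × 0.167^2 × 0.833^3 = 0.161201
P(M+8) = 5 × 0.167^1 × 0.833^4 = 0.402037
P(M+10) = 0.833^5 = 0.401074
The M+8 peak is largest (0.402037); scaling to 100 gives 0.03 : 0.81 : 8.04 : 40.10 : 100.00 : 99.76.

0.03 : 0.81 : 8.04 : 40.10 : 100.00 : 99.76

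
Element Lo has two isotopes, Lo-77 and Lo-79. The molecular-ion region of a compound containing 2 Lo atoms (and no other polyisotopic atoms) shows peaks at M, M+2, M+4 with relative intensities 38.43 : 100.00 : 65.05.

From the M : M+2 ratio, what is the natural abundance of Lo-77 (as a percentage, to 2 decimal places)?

43.46%

Let p = fractional abundance of Lo-77. I(M+2)/I(M) = [C(2,1)·p^1·(1−p)] / p^2 = 2·(1−p)/p = 100.00/38.43 = 2.6021
(1−p)/p = 2.6021/2 = 1.3011  ⇒  p = 1/(1 + 1.3011) = 0.4346
Lo-77: 43.46%, Lo-79: 56.54%.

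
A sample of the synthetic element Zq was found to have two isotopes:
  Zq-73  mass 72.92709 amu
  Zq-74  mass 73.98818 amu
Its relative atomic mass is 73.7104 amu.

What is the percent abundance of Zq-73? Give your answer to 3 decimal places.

26.179%

Let x be the fractional abundance of Zq-73; then Zq-74 has abundance 1 − x.
72.92709·x + 73.98818·(1 − x) = 73.7104
(72.92709 − 73.98818)·x = 73.7104 − 73.98818
x = -0.27778 / -1.06109 = 0.26179 → 26.179% Zq-73, 73.821% Zq-74.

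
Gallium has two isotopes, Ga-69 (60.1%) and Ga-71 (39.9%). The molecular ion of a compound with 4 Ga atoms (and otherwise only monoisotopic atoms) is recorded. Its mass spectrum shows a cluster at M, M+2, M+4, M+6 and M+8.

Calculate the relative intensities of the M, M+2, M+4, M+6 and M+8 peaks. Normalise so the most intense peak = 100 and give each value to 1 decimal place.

The 4 Ga atoms are independent, so intensities follow the terms of (0.601 + 0.399)^4.
P(M) = 0.601^4 = 0.130466
P(M+2) = 4 × 0.601^3 × 0.399^1 = 0.346463
P(M+4) = 6 × 0.601^2 × 0.399^2 = 0.345021
P(M+6) = 4 × 0.601^1 × 0.399^3 = 0.152705
P(M+8) = 0.399^4 = 0.025345
The M+2 peak is largest (0.346463); scaling to 100 gives 37.7 : 100.0 : 99.6 : 44.1 : 7.3.

37.7 : 100.0 : 99.6 : 44.1 : 7.3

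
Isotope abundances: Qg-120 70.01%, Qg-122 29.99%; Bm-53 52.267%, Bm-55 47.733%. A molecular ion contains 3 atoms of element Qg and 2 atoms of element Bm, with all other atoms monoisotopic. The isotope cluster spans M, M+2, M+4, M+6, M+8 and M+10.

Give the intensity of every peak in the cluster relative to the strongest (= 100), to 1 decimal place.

Element Qg pattern (n=3): 0.34314702 : 0.44097897 : 0.188901 : 0.02697301
Element Bm pattern (n=2): 0.27318393 : 0.49897214 : 0.22784393
Convolve the two distributions (both contribute in 2-u steps):
  M: 0.34314702×0.27318393 = 0.093742
  M+2: 0.34314702×0.49897214 + 0.44097897×0.27318393 = 0.291689
  M+4: 0.34314702×0.22784393 + 0.44097897×0.49897214 + 0.188901×0.27318393 = 0.349825
  M+6: 0.44097897×0.22784393 + 0.188901×0.49897214 + 0.02697301×0.27318393 = 0.202099
  M+8: 0.188901×0.22784393 + 0.02697301×0.49897214 = 0.056499
  M+10: 0.02697301×0.22784393 = 0.006146
Scale to base peak (0.349825) = 100: 26.8 : 83.4 : 100.0 : 57.8 : 16.2 : 1.8

26.8 : 83.4 : 100.0 : 57.8 : 16.2 : 1.8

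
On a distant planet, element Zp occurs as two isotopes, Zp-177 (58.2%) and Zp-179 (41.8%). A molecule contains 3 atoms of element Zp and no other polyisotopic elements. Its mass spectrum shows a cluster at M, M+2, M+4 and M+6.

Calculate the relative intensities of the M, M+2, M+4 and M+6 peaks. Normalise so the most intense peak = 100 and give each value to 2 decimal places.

46.41 : 100.00 : 71.82 : 17.19

Expanding (0.582 + 0.418)^3:
P(M) = 0.582^3 = 0.197137
P(M+2) = 3 × 0.582^2 × 0.418^1 = 0.424760
P(M+4) = 3 × 0.582^1 × 0.418^2 = 0.305068
P(M+6) = 0.418^3 = 0.073035
The M+2 peak is largest (0.424760); scaling to 100 gives 46.41 : 100.00 : 71.82 : 17.19.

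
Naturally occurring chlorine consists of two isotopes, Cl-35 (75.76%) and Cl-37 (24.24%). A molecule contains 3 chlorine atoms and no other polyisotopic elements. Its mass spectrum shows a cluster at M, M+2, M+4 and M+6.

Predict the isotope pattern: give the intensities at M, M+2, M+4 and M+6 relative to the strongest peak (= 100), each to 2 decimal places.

The 3 Cl atoms are independent, so intensities follow the terms of (0.7576 + 0.2424)^3.
P(M) = 0.7576^3 = 0.434830
P(M+2) = 3 × 0.7576^2 × 0.2424^1 = 0.417382
P(M+4) = 3 × 0.7576^1 × 0.2424^2 = 0.133545
P(M+6) = 0.2424^3 = 0.014243
The M peak is largest (0.434830); scaling to 100 gives 100.00 : 95.99 : 30.71 : 3.28.

100.00 : 95.99 : 30.71 : 3.28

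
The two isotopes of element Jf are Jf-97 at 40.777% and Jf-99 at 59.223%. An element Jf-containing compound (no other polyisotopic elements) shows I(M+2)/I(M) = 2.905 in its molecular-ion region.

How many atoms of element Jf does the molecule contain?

2

For n independent Jf atoms, I(M+2)/I(M) = n · (abundance Jf-99) / (abundance Jf-97) = n · 0.59223/0.40777.
n = 2.905 × 0.40777/0.59223 = 2.00 ≈ 2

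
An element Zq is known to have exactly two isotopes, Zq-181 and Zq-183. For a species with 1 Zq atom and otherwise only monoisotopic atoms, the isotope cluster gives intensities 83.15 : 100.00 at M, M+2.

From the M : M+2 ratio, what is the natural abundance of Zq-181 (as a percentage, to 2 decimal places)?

Let p = fractional abundance of Zq-181. I(M+2)/I(M) = [C(1,1)·p^0·(1−p)] / p^1 = 1·(1−p)/p = 100.00/83.15 = 1.2026
(1−p)/p = 1.2026/1 = 1.2026  ⇒  p = 1/(1 + 1.2026) = 0.4540
Zq-181: 45.40%, Zq-183: 54.60%.

45.40%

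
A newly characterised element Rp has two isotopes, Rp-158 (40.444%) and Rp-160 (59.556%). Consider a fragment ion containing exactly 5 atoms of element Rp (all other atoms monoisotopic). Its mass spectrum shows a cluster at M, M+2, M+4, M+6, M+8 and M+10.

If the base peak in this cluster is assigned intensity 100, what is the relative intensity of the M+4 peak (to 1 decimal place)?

67.9

Term probabilities: M 0.0108, M+2 0.0797, M+4 0.2346, M+6 0.3455, M+8 0.2544, M+10 0.0749. Base peak = M+6.
P(M+6) = C(5,3) × 0.40444^2 × 0.59556^3 = 10 × 0.16357171 × 0.2112402 = 0.345529 (base)
P(M+4) = C(5,2) × 0.40444^3 × 0.59556^2 = 10 × 0.06615494 × 0.35469171 = 0.234646
Relative intensity = 0.234646 / 0.345529 × 100 = 67.9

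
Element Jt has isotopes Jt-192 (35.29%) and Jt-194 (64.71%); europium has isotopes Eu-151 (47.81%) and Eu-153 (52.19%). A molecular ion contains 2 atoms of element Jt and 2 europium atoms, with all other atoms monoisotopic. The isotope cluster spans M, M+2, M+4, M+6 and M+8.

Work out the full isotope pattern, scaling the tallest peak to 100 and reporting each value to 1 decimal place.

8.0 : 46.6 : 100.0 : 93.2 : 31.9

Element Jt pattern (n=2): 0.12453841 : 0.45672318 : 0.41873841
Europium pattern (n=2): 0.22857961 : 0.49904078 : 0.27237961
Convolve the two distributions (both contribute in 2-u steps):
  M: 0.12453841×0.22857961 = 0.028467
  M+2: 0.12453841×0.49904078 + 0.45672318×0.22857961 = 0.166547
  M+4: 0.12453841×0.27237961 + 0.45672318×0.49904078 + 0.41873841×0.22857961 = 0.357560
  M+6: 0.45672318×0.27237961 + 0.41873841×0.49904078 = 0.333370
  M+8: 0.41873841×0.27237961 = 0.114056
Scale to base peak (0.357560) = 100: 8.0 : 46.6 : 100.0 : 93.2 : 31.9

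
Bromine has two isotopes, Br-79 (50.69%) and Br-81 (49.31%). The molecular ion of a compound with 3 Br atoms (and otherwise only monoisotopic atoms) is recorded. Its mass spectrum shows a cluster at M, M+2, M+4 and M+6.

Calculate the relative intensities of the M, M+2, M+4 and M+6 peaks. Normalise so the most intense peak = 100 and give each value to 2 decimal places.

Each Br atom is independently Br-79 (p = 0.5069) or Br-81 (q = 0.4931); the cluster is the binomial expansion (p + q)^3.
P(M) = 0.5069^3 = 0.130247
P(M+2) = 3 × 0.5069^2 × 0.4931^1 = 0.380103
P(M+4) = 3 × 0.5069^1 × 0.4931^2 = 0.369755
P(M+6) = 0.4931^3 = 0.119896
The M+2 peak is largest (0.380103); scaling to 100 gives 34.27 : 100.00 : 97.28 : 31.54.

34.27 : 100.00 : 97.28 : 31.54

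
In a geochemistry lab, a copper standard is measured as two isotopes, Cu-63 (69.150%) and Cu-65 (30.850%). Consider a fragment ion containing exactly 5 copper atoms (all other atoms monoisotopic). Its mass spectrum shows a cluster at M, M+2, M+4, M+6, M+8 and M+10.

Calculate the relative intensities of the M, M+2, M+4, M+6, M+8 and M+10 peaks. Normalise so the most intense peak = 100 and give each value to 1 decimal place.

Expanding (0.69150 + 0.30850)^5:
P(M) = 0.69150^5 = 0.158111
P(M+2) = 5 × 0.69150^4 × 0.30850^1 = 0.352691
P(M+4) = 10 × 0.69150^3 × 0.30850^2 = 0.314693
P(M+6) = 10 × 0.69150^2 × 0.30850^3 = 0.140394
P(M+8) = 5 × 0.69150^1 × 0.30850^4 = 0.031317
P(M+10) = 0.30850^5 = 0.002794
The M+2 peak is largest (0.352691); scaling to 100 gives 44.8 : 100.0 : 89.2 : 39.8 : 8.9 : 0.8.

44.8 : 100.0 : 89.2 : 39.8 : 8.9 : 0.8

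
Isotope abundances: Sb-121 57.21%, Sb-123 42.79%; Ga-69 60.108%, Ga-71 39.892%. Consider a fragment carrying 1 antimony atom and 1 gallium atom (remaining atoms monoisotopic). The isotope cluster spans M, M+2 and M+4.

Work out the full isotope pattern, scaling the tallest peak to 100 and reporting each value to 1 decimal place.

Antimony pattern (n=1): 0.5721 : 0.4279
Gallium pattern (n=1): 0.60108 : 0.39892
Convolve the two distributions (both contribute in 2-u steps):
  M: 0.5721×0.60108 = 0.343878
  M+2: 0.5721×0.39892 + 0.4279×0.60108 = 0.485424
  M+4: 0.4279×0.39892 = 0.170698
Scale to base peak (0.485424) = 100: 70.8 : 100.0 : 35.2

70.8 : 100.0 : 35.2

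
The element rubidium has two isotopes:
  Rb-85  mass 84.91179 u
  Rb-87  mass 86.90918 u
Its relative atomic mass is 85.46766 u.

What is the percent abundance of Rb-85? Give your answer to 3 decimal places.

Writing the weighted mean with unknown fraction x of Rb-85:
84.91179·x + 86.90918·(1 − x) = 85.46766
(84.91179 − 86.90918)·x = 85.46766 − 86.90918
x = -1.44152 / -1.99739 = 0.72170 → 72.170% Rb-85, 27.830% Rb-87.

72.170%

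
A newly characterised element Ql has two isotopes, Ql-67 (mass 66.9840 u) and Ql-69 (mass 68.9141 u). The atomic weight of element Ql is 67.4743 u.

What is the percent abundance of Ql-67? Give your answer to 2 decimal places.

With x = fraction of Ql-67 (so Ql-69 is 1 − x):
66.9840·x + 68.9141·(1 − x) = 67.4743
(66.9840 − 68.9141)·x = 67.4743 − 68.9141
x = -1.4398 / -1.9301 = 0.74597 → 74.60% Ql-67, 25.40% Ql-69.

74.60%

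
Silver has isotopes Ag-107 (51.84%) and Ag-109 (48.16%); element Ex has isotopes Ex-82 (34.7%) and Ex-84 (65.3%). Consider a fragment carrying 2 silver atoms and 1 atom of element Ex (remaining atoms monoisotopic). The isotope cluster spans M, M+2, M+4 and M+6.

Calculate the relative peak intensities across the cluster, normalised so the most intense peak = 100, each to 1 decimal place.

Silver pattern (n=2): 0.26873856 : 0.49932288 : 0.23193856
Element Ex pattern (n=1): 0.3470 : 0.6530
Convolve the two distributions (both contribute in 2-u steps):
  M: 0.26873856×0.3470 = 0.093252
  M+2: 0.26873856×0.6530 + 0.49932288×0.3470 = 0.348751
  M+4: 0.49932288×0.6530 + 0.23193856×0.3470 = 0.406541
  M+6: 0.23193856×0.6530 = 0.151456
Scale to base peak (0.406541) = 100: 22.9 : 85.8 : 100.0 : 37.3

22.9 : 85.8 : 100.0 : 37.3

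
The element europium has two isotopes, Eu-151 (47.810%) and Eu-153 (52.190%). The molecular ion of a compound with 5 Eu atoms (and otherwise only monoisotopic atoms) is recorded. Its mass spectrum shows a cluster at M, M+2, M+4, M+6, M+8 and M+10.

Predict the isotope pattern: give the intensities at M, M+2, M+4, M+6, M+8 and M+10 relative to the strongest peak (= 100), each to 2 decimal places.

Each Eu atom is independently Eu-151 (p = 0.47810) or Eu-153 (q = 0.52190); the cluster is the binomial expansion (p + q)^5.
P(M) = 0.47810^5 = 0.024980
P(M+2) = 5 × 0.47810^4 × 0.52190^1 = 0.136343
P(M+4) = 10 × 0.47810^3 × 0.52190^2 = 0.297667
P(M+6) = 10 × 0.47810^2 × 0.52190^3 = 0.324937
P(M+8) = 5 × 0.47810^1 × 0.52190^4 = 0.177353
P(M+10) = 0.52190^5 = 0.038720
The M+6 peak is largest (0.324937); scaling to 100 gives 7.69 : 41.96 : 91.61 : 100.00 : 54.58 : 11.92.

7.69 : 41.96 : 91.61 : 100.00 : 54.58 : 11.92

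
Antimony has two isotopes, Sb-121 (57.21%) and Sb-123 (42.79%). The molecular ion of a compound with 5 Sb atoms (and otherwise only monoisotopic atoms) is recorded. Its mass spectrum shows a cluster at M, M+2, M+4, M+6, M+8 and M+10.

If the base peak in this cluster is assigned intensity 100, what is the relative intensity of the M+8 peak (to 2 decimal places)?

27.97

(0.5721 + 0.4279)^5 gives M 0.0613, M+2 0.2292, M+4 0.3428, M+6 0.2564, M+8 0.0959, M+10 0.0143; the largest is M+4.
P(M+4) = C(5,2) × 0.5721^3 × 0.4279^2 = 10 × 0.18724742 × 0.18309841 = 0.342847 (base)
P(M+8) = C(5,4) × 0.5721^1 × 0.4279^4 = 5 × 0.5721 × 0.03352503 = 0.095898
Relative intensity = 0.095898 / 0.342847 × 100 = 27.97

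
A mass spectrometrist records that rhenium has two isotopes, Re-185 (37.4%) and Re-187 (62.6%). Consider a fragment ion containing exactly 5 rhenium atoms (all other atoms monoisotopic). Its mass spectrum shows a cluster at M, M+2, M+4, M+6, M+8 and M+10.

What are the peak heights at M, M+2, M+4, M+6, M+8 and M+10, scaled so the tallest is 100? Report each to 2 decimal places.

Each Re atom is independently Re-185 (p = 0.374) or Re-187 (q = 0.626); the cluster is the binomial expansion (p + q)^5.
P(M) = 0.374^5 = 0.007317
P(M+2) = 5 × 0.374^4 × 0.626^1 = 0.061239
P(M+4) = 10 × 0.374^3 × 0.626^2 = 0.205005
P(M+6) = 10 × 0.374^2 × 0.626^3 = 0.343136
P(M+8) = 5 × 0.374^1 × 0.626^4 = 0.287170
P(M+10) = 0.626^5 = 0.096133
The M+6 peak is largest (0.343136); scaling to 100 gives 2.13 : 17.85 : 59.74 : 100.00 : 83.69 : 28.02.

2.13 : 17.85 : 59.74 : 100.00 : 83.69 : 28.02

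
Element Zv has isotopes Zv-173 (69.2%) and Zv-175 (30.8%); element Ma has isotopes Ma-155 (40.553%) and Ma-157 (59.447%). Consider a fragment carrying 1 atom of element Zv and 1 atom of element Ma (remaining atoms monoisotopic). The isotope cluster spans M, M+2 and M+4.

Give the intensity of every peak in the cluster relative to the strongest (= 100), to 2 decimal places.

Element Zv pattern (n=1): 0.6920 : 0.3080
Element Ma pattern (n=1): 0.40553 : 0.59447
Convolve the two distributions (both contribute in 2-u steps):
  M: 0.6920×0.40553 = 0.280627
  M+2: 0.6920×0.59447 + 0.3080×0.40553 = 0.536276
  M+4: 0.3080×0.59447 = 0.183097
Scale to base peak (0.536276) = 100: 52.33 : 100.00 : 34.14

52.33 : 100.00 : 34.14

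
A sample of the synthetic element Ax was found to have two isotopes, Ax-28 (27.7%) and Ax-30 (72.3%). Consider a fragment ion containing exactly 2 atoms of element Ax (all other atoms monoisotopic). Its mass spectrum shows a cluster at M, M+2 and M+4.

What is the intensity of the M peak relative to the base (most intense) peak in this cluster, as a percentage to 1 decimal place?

Binomial terms of (0.277 + 0.723)^2: M 0.0767, M+2 0.4005, M+4 0.5227 → M+4 is the base peak.
P(M+4) = C(2,2) × 0.277^0 × 0.723^2 = 1 × 1.0000 × 0.522729 = 0.522729 (base)
P(M) = C(2,0) × 0.277^2 × 0.723^0 = 1 × 0.076729 × 1.0000 = 0.076729
Relative intensity = 0.076729 / 0.522729 × 100 = 14.7

14.7%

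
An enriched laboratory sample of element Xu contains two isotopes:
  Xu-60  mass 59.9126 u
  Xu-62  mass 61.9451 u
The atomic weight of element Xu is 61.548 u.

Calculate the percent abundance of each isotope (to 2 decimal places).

With x = fraction of Xu-60 (so Xu-62 is 1 − x):
59.9126·x + 61.9451·(1 − x) = 61.548
(59.9126 − 61.9451)·x = 61.548 − 61.9451
x = -0.3971 / -2.0325 = 0.19538 → 19.54% Xu-60, 80.46% Xu-62.

Xu-60: 19.54%, Xu-62: 80.46%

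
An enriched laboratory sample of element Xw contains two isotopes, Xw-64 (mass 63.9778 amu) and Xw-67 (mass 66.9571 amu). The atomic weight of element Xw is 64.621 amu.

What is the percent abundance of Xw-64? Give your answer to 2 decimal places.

Let x be the fractional abundance of Xw-64; then Xw-67 has abundance 1 − x.
63.9778·x + 66.9571·(1 − x) = 64.621
(63.9778 − 66.9571)·x = 64.621 − 66.9571
x = -2.3361 / -2.9793 = 0.78411 → 78.41% Xw-64, 21.59% Xw-67.

78.41%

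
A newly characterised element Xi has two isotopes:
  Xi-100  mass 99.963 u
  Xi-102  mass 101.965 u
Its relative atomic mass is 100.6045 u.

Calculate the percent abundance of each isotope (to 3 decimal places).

Let x be the fractional abundance of Xi-100; then Xi-102 has abundance 1 − x.
99.963·x + 101.965·(1 − x) = 100.6045
(99.963 − 101.965)·x = 100.6045 − 101.965
x = -1.3605 / -2.002 = 0.67957 → 67.957% Xi-100, 32.043% Xi-102.

Xi-100: 67.957%, Xi-102: 32.043%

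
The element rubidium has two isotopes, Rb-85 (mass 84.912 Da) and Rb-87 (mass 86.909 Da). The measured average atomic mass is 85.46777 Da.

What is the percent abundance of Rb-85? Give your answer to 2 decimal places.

Let x be the fractional abundance of Rb-85; then Rb-87 has abundance 1 − x.
84.912·x + 86.909·(1 − x) = 85.46777
(84.912 − 86.909)·x = 85.46777 − 86.909
x = -1.44123 / -1.997 = 0.72170 → 72.17% Rb-85, 27.83% Rb-87.

72.17%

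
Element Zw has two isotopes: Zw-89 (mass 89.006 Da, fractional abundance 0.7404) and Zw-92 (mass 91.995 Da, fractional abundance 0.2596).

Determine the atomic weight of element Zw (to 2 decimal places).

The abundance-weighted mean is 0.7404 × 89.006 + 0.2596 × 91.995
= 65.9000 + 23.8819 = 89.7819 Da

89.78 Da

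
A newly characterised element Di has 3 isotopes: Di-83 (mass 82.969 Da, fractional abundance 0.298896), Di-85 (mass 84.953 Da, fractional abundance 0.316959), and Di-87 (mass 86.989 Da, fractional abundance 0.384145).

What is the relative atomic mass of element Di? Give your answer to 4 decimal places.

85.1421 Da

Ar = Σ fᵢ·mᵢ = 0.298896 × 82.969 + 0.316959 × 84.953 + 0.384145 × 86.989
= 24.79910 + 26.92662 + 33.41639 = 85.14211 Da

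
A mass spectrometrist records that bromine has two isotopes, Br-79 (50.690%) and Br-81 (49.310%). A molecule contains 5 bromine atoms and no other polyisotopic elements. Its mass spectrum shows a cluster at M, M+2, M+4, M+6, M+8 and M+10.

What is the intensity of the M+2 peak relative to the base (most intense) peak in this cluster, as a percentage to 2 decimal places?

(0.50690 + 0.49310)^5 gives M 0.0335, M+2 0.1628, M+4 0.3167, M+6 0.3081, M+8 0.1498, M+10 0.0292; the largest is M+4.
P(M+4) = C(5,2) × 0.50690^3 × 0.49310^2 = 10 × 0.13024674 × 0.24314761 = 0.316692 (base)
P(M+2) = C(5,1) × 0.50690^4 × 0.49310^1 = 5 × 0.06602207 × 0.4931 = 0.162777
Relative intensity = 0.162777 / 0.316692 × 100 = 51.40

51.40%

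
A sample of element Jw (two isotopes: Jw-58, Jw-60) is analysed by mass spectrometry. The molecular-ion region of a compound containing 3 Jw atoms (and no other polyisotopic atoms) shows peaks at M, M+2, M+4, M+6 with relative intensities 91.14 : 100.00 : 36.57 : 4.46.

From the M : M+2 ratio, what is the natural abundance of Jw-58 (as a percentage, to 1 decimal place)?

If p is the fraction of Jw that is Jw-58, then I(M+2)/I(M) = [C(3,1)·p^2·(1−p)] / p^3 = 3·(1−p)/p = 100.00/91.14 = 1.0972
(1−p)/p = 1.0972/3 = 0.3657  ⇒  p = 1/(1 + 0.3657) = 0.7322
Jw-58: 73.2%, Jw-60: 26.8%.

73.2%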